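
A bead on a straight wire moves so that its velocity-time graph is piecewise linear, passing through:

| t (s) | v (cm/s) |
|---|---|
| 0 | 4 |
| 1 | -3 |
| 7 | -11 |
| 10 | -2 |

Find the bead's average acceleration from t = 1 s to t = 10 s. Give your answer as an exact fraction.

Average acceleration = Δv/Δt = (-2 − -3)/(10 − 1) = 1/9 cm/s².

1/9 cm/s²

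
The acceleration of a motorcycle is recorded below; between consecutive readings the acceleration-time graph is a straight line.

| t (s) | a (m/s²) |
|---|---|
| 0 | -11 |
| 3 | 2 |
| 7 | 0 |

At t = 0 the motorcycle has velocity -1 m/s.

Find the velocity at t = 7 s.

Δv equals the area under the a-t graph; then v = v₀ + Δv.
0–3 s: ½(-11 + 2)(3) = -13.5 m/s
3–7 s: ½(2 + 0)(4) = 4 m/s
Δv = -9.5 m/s, so v(7) = -1 + (-9.5) = -10.5 m/s.

-10.5 m/s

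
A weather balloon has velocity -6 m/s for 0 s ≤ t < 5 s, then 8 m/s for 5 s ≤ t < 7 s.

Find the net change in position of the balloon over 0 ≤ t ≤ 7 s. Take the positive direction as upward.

-14 m

Displacement is the signed area under the v-t curve.
0–5 s: -6 × 5 = -30 m
5–7 s: 8 × 2 = 16 m
Net displacement = -14 m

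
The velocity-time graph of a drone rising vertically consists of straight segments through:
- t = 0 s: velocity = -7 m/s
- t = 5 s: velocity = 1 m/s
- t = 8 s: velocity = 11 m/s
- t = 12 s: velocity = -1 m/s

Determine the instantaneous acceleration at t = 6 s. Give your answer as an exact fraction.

Acceleration is the slope of the v-t graph on 5–8 s: (11 − 1)/(8 − 5) = 10/3 m/s².

10/3 m/s²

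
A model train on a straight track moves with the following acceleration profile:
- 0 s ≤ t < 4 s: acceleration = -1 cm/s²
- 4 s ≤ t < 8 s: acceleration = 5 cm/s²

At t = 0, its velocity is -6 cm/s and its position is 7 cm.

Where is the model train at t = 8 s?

-25 cm

On each constant-a segment, Δv = aΔt and Δx = v₀Δt + ½aΔt²; chain segment to segment.
0–4 s: v starts -6 cm/s; Δx = -6·4 + ½·-1·4² = -32 cm; v ends -10 cm/s.
4–8 s: v starts -10 cm/s; Δx = -10·4 + ½·5·4² = 0 cm; v ends 10 cm/s.
x(8) = 7 + Σ Δx = -25 cm.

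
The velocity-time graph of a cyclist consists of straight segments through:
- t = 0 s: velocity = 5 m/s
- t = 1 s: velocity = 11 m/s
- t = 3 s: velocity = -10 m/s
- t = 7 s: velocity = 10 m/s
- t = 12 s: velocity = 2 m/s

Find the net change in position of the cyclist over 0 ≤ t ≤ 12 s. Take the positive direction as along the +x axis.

Displacement is the signed area under the v-t curve.
0–1 s: ½(5 + 11)(1) = 8 m
1–3 s: ½(11 + -10)(2) = 1 m
3–7 s: ½(-10 + 10)(4) = 0 m
7–12 s: ½(10 + 2)(5) = 30 m
Net displacement = 39 m

39 m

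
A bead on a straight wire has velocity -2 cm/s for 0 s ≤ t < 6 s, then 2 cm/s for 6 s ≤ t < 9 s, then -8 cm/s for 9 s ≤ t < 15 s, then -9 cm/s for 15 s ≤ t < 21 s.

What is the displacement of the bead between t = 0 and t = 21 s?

Net displacement equals the area under the velocity-time graph (areas below the axis count negative).
0–6 s: -2 × 6 = -12 cm
6–9 s: 2 × 3 = 6 cm
9–15 s: -8 × 6 = -48 cm
15–21 s: -9 × 6 = -54 cm
Net displacement = -108 cm

-108 cm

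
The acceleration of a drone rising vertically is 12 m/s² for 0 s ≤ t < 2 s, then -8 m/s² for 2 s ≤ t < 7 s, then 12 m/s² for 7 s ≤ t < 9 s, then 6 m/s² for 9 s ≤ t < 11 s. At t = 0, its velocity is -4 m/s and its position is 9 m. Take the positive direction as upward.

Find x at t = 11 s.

29 m

On each constant-a segment, Δv = aΔt and Δx = v₀Δt + ½aΔt²; chain segment to segment.
0–2 s: v starts -4 m/s; Δx = -4·2 + ½·12·2² = 16 m; v ends 20 m/s.
2–7 s: v starts 20 m/s; Δx = 20·5 + ½·-8·5² = 0 m; v ends -20 m/s.
7–9 s: v starts -20 m/s; Δx = -20·2 + ½·12·2² = -16 m; v ends 4 m/s.
9–11 s: v starts 4 m/s; Δx = 4·2 + ½·6·2² = 20 m; v ends 16 m/s.
x(11) = 9 + Σ Δx = 29 m.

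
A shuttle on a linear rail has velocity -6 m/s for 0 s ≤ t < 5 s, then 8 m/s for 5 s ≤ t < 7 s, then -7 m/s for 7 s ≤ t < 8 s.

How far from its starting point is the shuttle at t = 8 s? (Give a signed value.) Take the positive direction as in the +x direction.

Displacement is the signed area under the v-t curve.
0–5 s: -6 × 5 = -30 m
5–7 s: 8 × 2 = 16 m
7–8 s: -7 × 1 = -7 m
Net displacement = -21 m

-21 m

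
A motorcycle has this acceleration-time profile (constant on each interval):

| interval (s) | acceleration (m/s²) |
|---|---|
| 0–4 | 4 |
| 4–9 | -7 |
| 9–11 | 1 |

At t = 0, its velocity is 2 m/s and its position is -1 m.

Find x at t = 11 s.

On each constant-a segment, Δv = aΔt and Δx = v₀Δt + ½aΔt²; chain segment to segment.
0–4 s: v starts 2 m/s; Δx = 2·4 + ½·4·4² = 40 m; v ends 18 m/s.
4–9 s: v starts 18 m/s; Δx = 18·5 + ½·-7·5² = 2.5 m; v ends -17 m/s.
9–11 s: v starts -17 m/s; Δx = -17·2 + ½·1·2² = -32 m; v ends -15 m/s.
x(11) = -1 + Σ Δx = 9.5 m.

9.5 m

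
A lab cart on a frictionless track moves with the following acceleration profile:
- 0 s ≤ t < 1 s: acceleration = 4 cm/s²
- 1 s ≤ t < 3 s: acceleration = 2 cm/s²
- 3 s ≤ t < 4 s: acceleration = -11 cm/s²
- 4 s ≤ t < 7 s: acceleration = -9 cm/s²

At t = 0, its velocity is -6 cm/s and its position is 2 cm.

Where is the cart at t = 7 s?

On each constant-a segment, Δv = aΔt and Δx = v₀Δt + ½aΔt²; chain segment to segment.
0–1 s: v starts -6 cm/s; Δx = -6·1 + ½·4·1² = -4 cm; v ends -2 cm/s.
1–3 s: v starts -2 cm/s; Δx = -2·2 + ½·2·2² = 0 cm; v ends 2 cm/s.
3–4 s: v starts 2 cm/s; Δx = 2·1 + ½·-11·1² = -3.5 cm; v ends -9 cm/s.
4–7 s: v starts -9 cm/s; Δx = -9·3 + ½·-9·3² = -67.5 cm; v ends -36 cm/s.
x(7) = 2 + Σ Δx = -73 cm.

-73 cm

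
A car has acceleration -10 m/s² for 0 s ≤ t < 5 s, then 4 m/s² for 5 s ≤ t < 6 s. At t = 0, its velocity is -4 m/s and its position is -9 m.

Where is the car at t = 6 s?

-206 m

On each constant-a segment, Δv = aΔt and Δx = v₀Δt + ½aΔt²; chain segment to segment.
0–5 s: v starts -4 m/s; Δx = -4·5 + ½·-10·5² = -145 m; v ends -54 m/s.
5–6 s: v starts -54 m/s; Δx = -54·1 + ½·4·1² = -52 m; v ends -50 m/s.
x(6) = -9 + Σ Δx = -206 m.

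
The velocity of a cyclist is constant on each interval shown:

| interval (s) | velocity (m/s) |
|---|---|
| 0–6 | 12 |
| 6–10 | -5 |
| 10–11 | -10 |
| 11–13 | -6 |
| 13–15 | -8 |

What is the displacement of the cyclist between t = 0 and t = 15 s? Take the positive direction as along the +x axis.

Net displacement equals the area under the velocity-time graph (areas below the axis count negative).
0–6 s: 12 × 6 = 72 m
6–10 s: -5 × 4 = -20 m
10–11 s: -10 × 1 = -10 m
11–13 s: -6 × 2 = -12 m
13–15 s: -8 × 2 = -16 m
Net displacement = 14 m

14 m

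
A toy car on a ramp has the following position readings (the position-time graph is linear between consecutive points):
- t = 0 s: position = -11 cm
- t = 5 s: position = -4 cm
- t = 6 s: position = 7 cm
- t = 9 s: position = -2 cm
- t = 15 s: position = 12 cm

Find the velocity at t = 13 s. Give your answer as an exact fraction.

7/3 cm/s

Velocity is the slope of the x-t graph on 9–15 s: (12 − -2)/(15 − 9) = 7/3 cm/s.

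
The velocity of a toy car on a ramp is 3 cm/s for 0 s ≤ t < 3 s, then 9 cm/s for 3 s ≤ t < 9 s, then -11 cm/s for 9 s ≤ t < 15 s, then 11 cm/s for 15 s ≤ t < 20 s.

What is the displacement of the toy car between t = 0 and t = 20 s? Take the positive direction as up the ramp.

52 cm

Displacement is the signed area under the v-t curve.
0–3 s: 3 × 3 = 9 cm
3–9 s: 9 × 6 = 54 cm
9–15 s: -11 × 6 = -66 cm
15–20 s: 11 × 5 = 55 cm
Net displacement = 52 cm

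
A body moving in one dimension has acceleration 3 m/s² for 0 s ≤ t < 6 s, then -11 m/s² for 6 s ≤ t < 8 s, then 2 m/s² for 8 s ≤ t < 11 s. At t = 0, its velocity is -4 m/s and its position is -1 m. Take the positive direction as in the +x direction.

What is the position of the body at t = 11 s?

On each constant-a segment, Δv = aΔt and Δx = v₀Δt + ½aΔt²; chain segment to segment.
0–6 s: v starts -4 m/s; Δx = -4·6 + ½·3·6² = 30 m; v ends 14 m/s.
6–8 s: v starts 14 m/s; Δx = 14·2 + ½·-11·2² = 6 m; v ends -8 m/s.
8–11 s: v starts -8 m/s; Δx = -8·3 + ½·2·3² = -15 m; v ends -2 m/s.
x(11) = -1 + Σ Δx = 20 m.

20 m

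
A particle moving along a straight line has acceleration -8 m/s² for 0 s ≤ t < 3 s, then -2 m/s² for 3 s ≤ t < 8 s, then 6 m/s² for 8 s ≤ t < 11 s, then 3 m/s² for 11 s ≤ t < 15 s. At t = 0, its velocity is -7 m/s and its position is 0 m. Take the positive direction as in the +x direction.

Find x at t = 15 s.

On each constant-a segment, Δv = aΔt and Δx = v₀Δt + ½aΔt²; chain segment to segment.
0–3 s: v starts -7 m/s; Δx = -7·3 + ½·-8·3² = -57 m; v ends -31 m/s.
3–8 s: v starts -31 m/s; Δx = -31·5 + ½·-2·5² = -180 m; v ends -41 m/s.
8–11 s: v starts -41 m/s; Δx = -41·3 + ½·6·3² = -96 m; v ends -23 m/s.
11–15 s: v starts -23 m/s; Δx = -23·4 + ½·3·4² = -68 m; v ends -11 m/s.
x(15) = 0 + Σ Δx = -401 m.

-401 m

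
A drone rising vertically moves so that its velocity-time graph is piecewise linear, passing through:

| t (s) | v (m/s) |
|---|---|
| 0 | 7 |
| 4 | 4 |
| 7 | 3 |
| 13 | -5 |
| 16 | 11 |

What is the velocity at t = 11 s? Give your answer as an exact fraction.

-7/3 m/s

On 7–13 s the graph is linear from 3 to -5 m/s: v(11) = 3 + (-5 − 3)·(11 − 7)/(13 − 7) = -7/3 m/s.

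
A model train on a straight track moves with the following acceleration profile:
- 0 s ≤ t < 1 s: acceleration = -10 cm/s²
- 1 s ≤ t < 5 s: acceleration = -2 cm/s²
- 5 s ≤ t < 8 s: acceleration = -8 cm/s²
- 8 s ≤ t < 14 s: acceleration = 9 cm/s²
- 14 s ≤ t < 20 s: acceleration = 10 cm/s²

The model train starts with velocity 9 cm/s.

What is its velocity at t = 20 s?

81 cm/s

Δv equals the area under the a-t graph; then v = v₀ + Δv.
0–1 s: -10 × 1 = -10 cm/s
1–5 s: -2 × 4 = -8 cm/s
5–8 s: -8 × 3 = -24 cm/s
8–14 s: 9 × 6 = 54 cm/s
14–20 s: 10 × 6 = 60 cm/s
Δv = 72 cm/s, so v(20) = 9 + (72) = 81 cm/s.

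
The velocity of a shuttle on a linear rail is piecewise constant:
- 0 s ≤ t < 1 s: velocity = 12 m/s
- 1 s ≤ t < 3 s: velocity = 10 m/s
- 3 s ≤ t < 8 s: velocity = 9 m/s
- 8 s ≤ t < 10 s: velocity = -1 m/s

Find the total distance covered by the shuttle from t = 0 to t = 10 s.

79 m

Total distance travelled is ∫|v| dt — sum the magnitudes of each area piece.
0–1 s: |12| × 1 = 12 m
1–3 s: |10| × 2 = 20 m
3–8 s: |9| × 5 = 45 m
8–10 s: |-1| × 2 = 2 m
Total distance = 79 m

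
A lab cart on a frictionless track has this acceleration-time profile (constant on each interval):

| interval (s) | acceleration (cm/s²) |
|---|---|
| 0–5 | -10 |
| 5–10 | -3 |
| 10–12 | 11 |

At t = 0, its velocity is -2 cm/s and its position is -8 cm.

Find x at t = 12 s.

-552.5 cm

On each constant-a segment, Δv = aΔt and Δx = v₀Δt + ½aΔt²; chain segment to segment.
0–5 s: v starts -2 cm/s; Δx = -2·5 + ½·-10·5² = -135 cm; v ends -52 cm/s.
5–10 s: v starts -52 cm/s; Δx = -52·5 + ½·-3·5² = -297.5 cm; v ends -67 cm/s.
10–12 s: v starts -67 cm/s; Δx = -67·2 + ½·11·2² = -112 cm; v ends -45 cm/s.
x(12) = -8 + Σ Δx = -552.5 cm.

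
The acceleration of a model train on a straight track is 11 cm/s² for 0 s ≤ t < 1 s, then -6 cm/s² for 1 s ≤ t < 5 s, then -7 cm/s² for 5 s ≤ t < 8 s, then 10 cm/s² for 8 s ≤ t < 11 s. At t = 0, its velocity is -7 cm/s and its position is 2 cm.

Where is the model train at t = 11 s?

On each constant-a segment, Δv = aΔt and Δx = v₀Δt + ½aΔt²; chain segment to segment.
0–1 s: v starts -7 cm/s; Δx = -7·1 + ½·11·1² = -1.5 cm; v ends 4 cm/s.
1–5 s: v starts 4 cm/s; Δx = 4·4 + ½·-6·4² = -32 cm; v ends -20 cm/s.
5–8 s: v starts -20 cm/s; Δx = -20·3 + ½·-7·3² = -91.5 cm; v ends -41 cm/s.
8–11 s: v starts -41 cm/s; Δx = -41·3 + ½·10·3² = -78 cm; v ends -11 cm/s.
x(11) = 2 + Σ Δx = -201 cm.

-201 cm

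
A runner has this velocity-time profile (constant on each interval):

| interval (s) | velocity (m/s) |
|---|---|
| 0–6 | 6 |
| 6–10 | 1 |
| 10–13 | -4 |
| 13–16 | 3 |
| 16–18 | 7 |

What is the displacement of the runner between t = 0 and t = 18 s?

51 m

Displacement is the signed area under the v-t curve.
0–6 s: 6 × 6 = 36 m
6–10 s: 1 × 4 = 4 m
10–13 s: -4 × 3 = -12 m
13–16 s: 3 × 3 = 9 m
16–18 s: 7 × 2 = 14 m
Net displacement = 51 m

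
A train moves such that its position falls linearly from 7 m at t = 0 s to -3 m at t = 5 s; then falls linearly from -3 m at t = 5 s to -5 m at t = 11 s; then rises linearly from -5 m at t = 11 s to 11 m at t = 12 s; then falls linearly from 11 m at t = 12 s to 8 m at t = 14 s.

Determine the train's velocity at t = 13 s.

Velocity is the slope of the x-t graph on 12–14 s: (8 − 11)/(14 − 12) = -1.5 m/s.

-1.5 m/s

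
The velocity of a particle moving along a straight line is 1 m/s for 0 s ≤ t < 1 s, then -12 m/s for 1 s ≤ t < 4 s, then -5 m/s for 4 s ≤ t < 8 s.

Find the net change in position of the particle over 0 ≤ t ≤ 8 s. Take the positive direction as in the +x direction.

Net displacement equals the area under the velocity-time graph (areas below the axis count negative).
0–1 s: 1 × 1 = 1 m
1–4 s: -12 × 3 = -36 m
4–8 s: -5 × 4 = -20 m
Net displacement = -55 m

-55 m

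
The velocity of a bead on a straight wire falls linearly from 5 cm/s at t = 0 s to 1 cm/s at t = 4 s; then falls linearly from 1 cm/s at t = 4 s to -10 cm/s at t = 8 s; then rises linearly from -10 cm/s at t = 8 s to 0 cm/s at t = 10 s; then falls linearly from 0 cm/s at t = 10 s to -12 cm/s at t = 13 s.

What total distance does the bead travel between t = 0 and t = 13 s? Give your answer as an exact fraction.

642/11 cm

Distance (not displacement) is the total path length: add the absolute areas under v-t.
0–4 s: |½(5 + 1)(4)| = 12 cm
4–8 s: v = 0 at t = 48/11 s; triangle areas 2/11 + 200/11 = 202/11 cm
8–10 s: |½(-10 + 0)(2)| = 10 cm
10–13 s: |½(0 + -12)(3)| = 18 cm
Total distance = 642/11 cm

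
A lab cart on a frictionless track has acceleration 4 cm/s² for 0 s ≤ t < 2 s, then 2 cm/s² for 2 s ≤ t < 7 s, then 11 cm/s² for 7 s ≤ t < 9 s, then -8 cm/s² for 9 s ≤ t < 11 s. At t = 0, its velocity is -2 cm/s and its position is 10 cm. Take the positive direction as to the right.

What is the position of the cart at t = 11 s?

183 cm

On each constant-a segment, Δv = aΔt and Δx = v₀Δt + ½aΔt²; chain segment to segment.
0–2 s: v starts -2 cm/s; Δx = -2·2 + ½·4·2² = 4 cm; v ends 6 cm/s.
2–7 s: v starts 6 cm/s; Δx = 6·5 + ½·2·5² = 55 cm; v ends 16 cm/s.
7–9 s: v starts 16 cm/s; Δx = 16·2 + ½·11·2² = 54 cm; v ends 38 cm/s.
9–11 s: v starts 38 cm/s; Δx = 38·2 + ½·-8·2² = 60 cm; v ends 22 cm/s.
x(11) = 10 + Σ Δx = 183 cm.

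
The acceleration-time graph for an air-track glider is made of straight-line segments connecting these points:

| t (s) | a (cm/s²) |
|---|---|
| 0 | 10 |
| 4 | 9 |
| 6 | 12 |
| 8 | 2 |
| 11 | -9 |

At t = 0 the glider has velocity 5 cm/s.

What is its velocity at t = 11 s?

67.5 cm/s

Δv equals the area under the a-t graph; then v = v₀ + Δv.
0–4 s: ½(10 + 9)(4) = 38 cm/s
4–6 s: ½(9 + 12)(2) = 21 cm/s
6–8 s: ½(12 + 2)(2) = 14 cm/s
8–11 s: ½(2 + -9)(3) = -10.5 cm/s
Δv = 62.5 cm/s, so v(11) = 5 + (62.5) = 67.5 cm/s.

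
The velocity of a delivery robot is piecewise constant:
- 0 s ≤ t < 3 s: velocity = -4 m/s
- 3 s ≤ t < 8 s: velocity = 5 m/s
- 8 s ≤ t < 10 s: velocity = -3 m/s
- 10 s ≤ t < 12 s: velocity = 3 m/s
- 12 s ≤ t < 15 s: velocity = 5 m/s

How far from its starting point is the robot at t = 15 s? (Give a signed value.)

Displacement is the signed area under the v-t curve.
0–3 s: -4 × 3 = -12 m
3–8 s: 5 × 5 = 25 m
8–10 s: -3 × 2 = -6 m
10–12 s: 3 × 2 = 6 m
12–15 s: 5 × 3 = 15 m
Net displacement = 28 m

28 m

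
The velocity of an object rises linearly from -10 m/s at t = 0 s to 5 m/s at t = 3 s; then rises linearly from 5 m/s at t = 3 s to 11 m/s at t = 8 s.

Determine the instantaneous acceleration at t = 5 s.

Acceleration is the slope of the v-t graph on 3–8 s: (11 − 5)/(8 − 3) = 1.2 m/s².

1.2 m/s²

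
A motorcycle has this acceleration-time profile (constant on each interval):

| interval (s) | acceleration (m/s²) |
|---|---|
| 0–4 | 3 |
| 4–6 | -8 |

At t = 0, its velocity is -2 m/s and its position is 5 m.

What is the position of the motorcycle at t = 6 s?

On each constant-a segment, Δv = aΔt and Δx = v₀Δt + ½aΔt²; chain segment to segment.
0–4 s: v starts -2 m/s; Δx = -2·4 + ½·3·4² = 16 m; v ends 10 m/s.
4–6 s: v starts 10 m/s; Δx = 10·2 + ½·-8·2² = 4 m; v ends -6 m/s.
x(6) = 5 + Σ Δx = 25 m.

25 m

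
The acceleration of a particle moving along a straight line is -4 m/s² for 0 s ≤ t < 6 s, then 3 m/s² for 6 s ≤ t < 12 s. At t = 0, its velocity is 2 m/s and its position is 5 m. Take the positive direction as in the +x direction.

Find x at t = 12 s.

-133 m

On each constant-a segment, Δv = aΔt and Δx = v₀Δt + ½aΔt²; chain segment to segment.
0–6 s: v starts 2 m/s; Δx = 2·6 + ½·-4·6² = -60 m; v ends -22 m/s.
6–12 s: v starts -22 m/s; Δx = -22·6 + ½·3·6² = -78 m; v ends -4 m/s.
x(12) = 5 + Σ Δx = -133 m.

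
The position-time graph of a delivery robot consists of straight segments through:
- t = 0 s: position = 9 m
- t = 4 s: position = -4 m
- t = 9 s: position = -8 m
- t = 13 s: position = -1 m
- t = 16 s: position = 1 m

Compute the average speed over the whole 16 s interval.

Average speed = (total path length)/(elapsed time); on a piecewise-linear x-t graph the path length is Σ|Δx|.
0–4 s: |Δx| = |-4 − 9| = 13 m
4–9 s: |Δx| = |-8 − -4| = 4 m
9–13 s: |Δx| = |-1 − -8| = 7 m
13–16 s: |Δx| = |1 − -1| = 2 m
Total path = 26 m; average speed = 26/16 = 1.625 m/s.

1.625 m/s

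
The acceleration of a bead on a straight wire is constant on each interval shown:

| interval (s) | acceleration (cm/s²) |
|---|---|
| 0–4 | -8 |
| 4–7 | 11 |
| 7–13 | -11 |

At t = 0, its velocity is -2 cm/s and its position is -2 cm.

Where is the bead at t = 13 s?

-330.5 cm

On each constant-a segment, Δv = aΔt and Δx = v₀Δt + ½aΔt²; chain segment to segment.
0–4 s: v starts -2 cm/s; Δx = -2·4 + ½·-8·4² = -72 cm; v ends -34 cm/s.
4–7 s: v starts -34 cm/s; Δx = -34·3 + ½·11·3² = -52.5 cm; v ends -1 cm/s.
7–13 s: v starts -1 cm/s; Δx = -1·6 + ½·-11·6² = -204 cm; v ends -67 cm/s.
x(13) = -2 + Σ Δx = -330.5 cm.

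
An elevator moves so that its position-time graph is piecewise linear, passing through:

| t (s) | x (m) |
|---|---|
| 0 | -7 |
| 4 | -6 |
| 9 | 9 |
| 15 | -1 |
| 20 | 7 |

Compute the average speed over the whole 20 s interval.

Average speed = (total path length)/(elapsed time); on a piecewise-linear x-t graph the path length is Σ|Δx|.
0–4 s: |Δx| = |-6 − -7| = 1 m
4–9 s: |Δx| = |9 − -6| = 15 m
9–15 s: |Δx| = |-1 − 9| = 10 m
15–20 s: |Δx| = |7 − -1| = 8 m
Total path = 34 m; average speed = 34/20 = 1.7 m/s.

1.7 m/s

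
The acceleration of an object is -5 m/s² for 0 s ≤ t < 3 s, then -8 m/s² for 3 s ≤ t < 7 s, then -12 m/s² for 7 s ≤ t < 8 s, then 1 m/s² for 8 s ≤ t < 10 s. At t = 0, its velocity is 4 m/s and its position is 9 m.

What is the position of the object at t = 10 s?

On each constant-a segment, Δv = aΔt and Δx = v₀Δt + ½aΔt²; chain segment to segment.
0–3 s: v starts 4 m/s; Δx = 4·3 + ½·-5·3² = -10.5 m; v ends -11 m/s.
3–7 s: v starts -11 m/s; Δx = -11·4 + ½·-8·4² = -108 m; v ends -43 m/s.
7–8 s: v starts -43 m/s; Δx = -43·1 + ½·-12·1² = -49 m; v ends -55 m/s.
8–10 s: v starts -55 m/s; Δx = -55·2 + ½·1·2² = -108 m; v ends -53 m/s.
x(10) = 9 + Σ Δx = -266.5 m.

-266.5 m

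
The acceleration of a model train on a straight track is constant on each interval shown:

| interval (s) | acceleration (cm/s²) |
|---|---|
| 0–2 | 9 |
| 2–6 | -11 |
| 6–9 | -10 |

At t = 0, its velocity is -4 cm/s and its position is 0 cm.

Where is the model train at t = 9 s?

On each constant-a segment, Δv = aΔt and Δx = v₀Δt + ½aΔt²; chain segment to segment.
0–2 s: v starts -4 cm/s; Δx = -4·2 + ½·9·2² = 10 cm; v ends 14 cm/s.
2–6 s: v starts 14 cm/s; Δx = 14·4 + ½·-11·4² = -32 cm; v ends -30 cm/s.
6–9 s: v starts -30 cm/s; Δx = -30·3 + ½·-10·3² = -135 cm; v ends -60 cm/s.
x(9) = 0 + Σ Δx = -157 cm.

-157 cm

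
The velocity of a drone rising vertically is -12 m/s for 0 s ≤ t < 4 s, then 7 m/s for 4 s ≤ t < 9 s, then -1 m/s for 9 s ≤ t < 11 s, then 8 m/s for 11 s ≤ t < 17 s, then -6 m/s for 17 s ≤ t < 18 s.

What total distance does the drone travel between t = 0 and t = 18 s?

Total distance travelled is ∫|v| dt — sum the magnitudes of each area piece.
0–4 s: |-12| × 4 = 48 m
4–9 s: |7| × 5 = 35 m
9–11 s: |-1| × 2 = 2 m
11–17 s: |8| × 6 = 48 m
17–18 s: |-6| × 1 = 6 m
Total distance = 139 m

139 m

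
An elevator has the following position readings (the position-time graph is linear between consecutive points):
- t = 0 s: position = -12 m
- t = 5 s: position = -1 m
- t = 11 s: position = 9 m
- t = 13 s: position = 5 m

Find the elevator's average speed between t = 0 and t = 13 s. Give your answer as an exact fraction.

25/13 m/s

Average speed = (total path length)/(elapsed time); on a piecewise-linear x-t graph the path length is Σ|Δx|.
0–5 s: |Δx| = |-1 − -12| = 11 m
5–11 s: |Δx| = |9 − -1| = 10 m
11–13 s: |Δx| = |5 − 9| = 4 m
Total path = 25 m; average speed = 25/13 = 25/13 m/s.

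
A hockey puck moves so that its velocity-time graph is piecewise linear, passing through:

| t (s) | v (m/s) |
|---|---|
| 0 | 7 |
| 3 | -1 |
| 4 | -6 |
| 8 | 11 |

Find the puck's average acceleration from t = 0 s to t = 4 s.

Average acceleration = Δv/Δt = (-6 − 7)/(4 − 0) = -3.25 m/s².

-3.25 m/s²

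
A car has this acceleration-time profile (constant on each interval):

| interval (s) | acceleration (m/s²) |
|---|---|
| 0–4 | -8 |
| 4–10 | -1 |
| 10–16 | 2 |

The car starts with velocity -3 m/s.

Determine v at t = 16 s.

-29 m/s

Δv equals the area under the a-t graph; then v = v₀ + Δv.
0–4 s: -8 × 4 = -32 m/s
4–10 s: -1 × 6 = -6 m/s
10–16 s: 2 × 6 = 12 m/s
Δv = -26 m/s, so v(16) = -3 + (-26) = -29 m/s.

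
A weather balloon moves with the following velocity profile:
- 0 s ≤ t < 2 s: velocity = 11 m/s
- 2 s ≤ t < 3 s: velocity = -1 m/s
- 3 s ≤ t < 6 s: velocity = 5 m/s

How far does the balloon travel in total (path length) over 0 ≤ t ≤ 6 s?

38 m

Distance (not displacement) is the total path length: add the absolute areas under v-t.
0–2 s: |11| × 2 = 22 m
2–3 s: |-1| × 1 = 1 m
3–6 s: |5| × 3 = 15 m
Total distance = 38 m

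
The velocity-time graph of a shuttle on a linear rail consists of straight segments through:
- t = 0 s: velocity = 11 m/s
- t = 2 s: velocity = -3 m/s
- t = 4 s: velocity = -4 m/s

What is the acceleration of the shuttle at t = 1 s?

-7 m/s²

Acceleration is the slope of the v-t graph on 0–2 s: (-3 − 11)/(2 − 0) = -7 m/s².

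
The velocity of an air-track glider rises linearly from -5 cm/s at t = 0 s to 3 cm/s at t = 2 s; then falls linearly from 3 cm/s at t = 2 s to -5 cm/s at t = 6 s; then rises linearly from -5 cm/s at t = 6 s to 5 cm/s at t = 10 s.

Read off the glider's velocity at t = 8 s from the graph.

0 cm/s

On 6–10 s the graph is linear from -5 to 5 cm/s: v(8) = -5 + (5 − -5)·(8 − 6)/(10 − 6) = 0 cm/s.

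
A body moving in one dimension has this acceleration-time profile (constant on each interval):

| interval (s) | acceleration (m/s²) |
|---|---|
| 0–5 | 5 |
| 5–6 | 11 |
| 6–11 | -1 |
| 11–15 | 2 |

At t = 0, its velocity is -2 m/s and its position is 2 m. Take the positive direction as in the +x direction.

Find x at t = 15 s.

372.5 m

On each constant-a segment, Δv = aΔt and Δx = v₀Δt + ½aΔt²; chain segment to segment.
0–5 s: v starts -2 m/s; Δx = -2·5 + ½·5·5² = 52.5 m; v ends 23 m/s.
5–6 s: v starts 23 m/s; Δx = 23·1 + ½·11·1² = 28.5 m; v ends 34 m/s.
6–11 s: v starts 34 m/s; Δx = 34·5 + ½·-1·5² = 157.5 m; v ends 29 m/s.
11–15 s: v starts 29 m/s; Δx = 29·4 + ½·2·4² = 132 m; v ends 37 m/s.
x(15) = 2 + Σ Δx = 372.5 m.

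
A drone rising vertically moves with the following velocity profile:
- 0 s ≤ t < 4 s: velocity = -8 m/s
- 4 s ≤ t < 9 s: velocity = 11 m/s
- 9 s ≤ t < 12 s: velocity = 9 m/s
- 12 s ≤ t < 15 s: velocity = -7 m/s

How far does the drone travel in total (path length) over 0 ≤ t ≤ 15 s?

Distance (not displacement) is the total path length: add the absolute areas under v-t.
0–4 s: |-8| × 4 = 32 m
4–9 s: |11| × 5 = 55 m
9–12 s: |9| × 3 = 27 m
12–15 s: |-7| × 3 = 21 m
Total distance = 135 m

135 m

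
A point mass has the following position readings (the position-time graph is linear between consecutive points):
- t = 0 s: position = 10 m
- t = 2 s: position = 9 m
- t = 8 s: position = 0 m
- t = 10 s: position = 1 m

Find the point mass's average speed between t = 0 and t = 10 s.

1.1 m/s

Average speed = (total path length)/(elapsed time); on a piecewise-linear x-t graph the path length is Σ|Δx|.
0–2 s: |Δx| = |9 − 10| = 1 m
2–8 s: |Δx| = |0 − 9| = 9 m
8–10 s: |Δx| = |1 − 0| = 1 m
Total path = 11 m; average speed = 11/10 = 1.1 m/s.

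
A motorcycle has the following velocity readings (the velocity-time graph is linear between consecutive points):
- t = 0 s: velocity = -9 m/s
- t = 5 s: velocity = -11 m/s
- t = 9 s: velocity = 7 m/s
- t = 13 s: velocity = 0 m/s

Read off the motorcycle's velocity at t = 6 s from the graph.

-6.5 m/s

On 5–9 s the graph is linear from -11 to 7 m/s: v(6) = -11 + (7 − -11)·(6 − 5)/(9 − 5) = -6.5 m/s.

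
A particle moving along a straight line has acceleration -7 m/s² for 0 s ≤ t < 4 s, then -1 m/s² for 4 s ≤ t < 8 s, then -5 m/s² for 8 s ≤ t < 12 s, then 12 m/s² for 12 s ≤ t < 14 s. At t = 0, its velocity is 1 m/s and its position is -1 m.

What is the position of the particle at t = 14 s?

On each constant-a segment, Δv = aΔt and Δx = v₀Δt + ½aΔt²; chain segment to segment.
0–4 s: v starts 1 m/s; Δx = 1·4 + ½·-7·4² = -52 m; v ends -27 m/s.
4–8 s: v starts -27 m/s; Δx = -27·4 + ½·-1·4² = -116 m; v ends -31 m/s.
8–12 s: v starts -31 m/s; Δx = -31·4 + ½·-5·4² = -164 m; v ends -51 m/s.
12–14 s: v starts -51 m/s; Δx = -51·2 + ½·12·2² = -78 m; v ends -27 m/s.
x(14) = -1 + Σ Δx = -411 m.

-411 m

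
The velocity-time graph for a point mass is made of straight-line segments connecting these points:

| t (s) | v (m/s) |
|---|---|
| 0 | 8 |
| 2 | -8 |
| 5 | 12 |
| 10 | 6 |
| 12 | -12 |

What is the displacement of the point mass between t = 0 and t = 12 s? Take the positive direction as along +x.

Net displacement equals the area under the velocity-time graph (areas below the axis count negative).
0–2 s: ½(8 + -8)(2) = 0 m
2–5 s: ½(-8 + 12)(3) = 6 m
5–10 s: ½(12 + 6)(5) = 45 m
10–12 s: ½(6 + -12)(2) = -6 m
Net displacement = 45 m

45 m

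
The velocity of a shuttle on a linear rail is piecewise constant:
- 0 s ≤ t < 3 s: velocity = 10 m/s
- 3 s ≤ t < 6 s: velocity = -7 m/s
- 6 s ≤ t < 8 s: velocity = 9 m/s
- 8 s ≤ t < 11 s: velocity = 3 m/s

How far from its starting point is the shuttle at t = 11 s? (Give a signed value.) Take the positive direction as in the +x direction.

Net displacement equals the area under the velocity-time graph (areas below the axis count negative).
0–3 s: 10 × 3 = 30 m
3–6 s: -7 × 3 = -21 m
6–8 s: 9 × 2 = 18 m
8–11 s: 3 × 3 = 9 m
Net displacement = 36 m

36 m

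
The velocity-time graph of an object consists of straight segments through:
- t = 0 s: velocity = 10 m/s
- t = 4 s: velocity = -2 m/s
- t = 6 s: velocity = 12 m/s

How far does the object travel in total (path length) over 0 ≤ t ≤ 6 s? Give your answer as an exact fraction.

586/21 m

Total distance travelled is ∫|v| dt — sum the magnitudes of each area piece.
0–4 s: v = 0 at t = 10/3 s; triangle areas 50/3 + 2/3 = 52/3 m
4–6 s: v = 0 at t = 30/7 s; triangle areas 2/7 + 72/7 = 74/7 m
Total distance = 586/21 m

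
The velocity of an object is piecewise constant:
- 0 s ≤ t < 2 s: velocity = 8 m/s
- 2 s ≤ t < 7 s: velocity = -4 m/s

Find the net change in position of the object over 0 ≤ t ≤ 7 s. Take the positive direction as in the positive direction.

-4 m

Displacement is the signed area under the v-t curve.
0–2 s: 8 × 2 = 16 m
2–7 s: -4 × 5 = -20 m
Net displacement = -4 m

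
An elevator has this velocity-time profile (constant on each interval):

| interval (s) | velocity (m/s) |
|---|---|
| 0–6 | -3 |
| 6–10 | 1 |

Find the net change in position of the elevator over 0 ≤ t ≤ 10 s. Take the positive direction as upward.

-14 m

Net displacement equals the area under the velocity-time graph (areas below the axis count negative).
0–6 s: -3 × 6 = -18 m
6–10 s: 1 × 4 = 4 m
Net displacement = -14 m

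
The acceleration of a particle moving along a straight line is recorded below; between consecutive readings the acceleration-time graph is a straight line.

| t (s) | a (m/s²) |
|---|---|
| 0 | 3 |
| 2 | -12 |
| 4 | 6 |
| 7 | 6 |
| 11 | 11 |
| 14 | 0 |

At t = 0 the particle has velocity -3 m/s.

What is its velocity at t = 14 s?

Δv equals the area under the a-t graph; then v = v₀ + Δv.
0–2 s: ½(3 + -12)(2) = -9 m/s
2–4 s: ½(-12 + 6)(2) = -6 m/s
4–7 s: 6 × 3 = 18 m/s
7–11 s: ½(6 + 11)(4) = 34 m/s
11–14 s: ½(11 + 0)(3) = 16.5 m/s
Δv = 53.5 m/s, so v(14) = -3 + (53.5) = 50.5 m/s.

50.5 m/s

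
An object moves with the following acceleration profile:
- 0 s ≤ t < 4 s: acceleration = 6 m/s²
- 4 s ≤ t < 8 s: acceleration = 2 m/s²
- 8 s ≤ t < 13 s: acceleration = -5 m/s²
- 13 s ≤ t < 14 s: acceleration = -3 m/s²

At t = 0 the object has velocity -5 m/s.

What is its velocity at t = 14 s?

-1 m/s

Δv equals the area under the a-t graph; then v = v₀ + Δv.
0–4 s: 6 × 4 = 24 m/s
4–8 s: 2 × 4 = 8 m/s
8–13 s: -5 × 5 = -25 m/s
13–14 s: -3 × 1 = -3 m/s
Δv = 4 m/s, so v(14) = -5 + (4) = -1 m/s.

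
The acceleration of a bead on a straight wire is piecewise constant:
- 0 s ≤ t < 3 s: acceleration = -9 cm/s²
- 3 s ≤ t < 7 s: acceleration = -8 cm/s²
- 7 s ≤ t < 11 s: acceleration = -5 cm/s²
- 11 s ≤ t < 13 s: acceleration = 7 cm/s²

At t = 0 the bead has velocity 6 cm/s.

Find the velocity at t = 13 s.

Δv equals the area under the a-t graph; then v = v₀ + Δv.
0–3 s: -9 × 3 = -27 cm/s
3–7 s: -8 × 4 = -32 cm/s
7–11 s: -5 × 4 = -20 cm/s
11–13 s: 7 × 2 = 14 cm/s
Δv = -65 cm/s, so v(13) = 6 + (-65) = -59 cm/s.

-59 cm/s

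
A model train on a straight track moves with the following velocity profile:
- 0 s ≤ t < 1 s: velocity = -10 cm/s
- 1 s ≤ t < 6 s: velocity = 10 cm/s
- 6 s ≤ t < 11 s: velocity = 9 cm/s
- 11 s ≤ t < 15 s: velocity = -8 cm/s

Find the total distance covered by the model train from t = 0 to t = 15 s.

137 cm

Total distance travelled is ∫|v| dt — sum the magnitudes of each area piece.
0–1 s: |-10| × 1 = 10 cm
1–6 s: |10| × 5 = 50 cm
6–11 s: |9| × 5 = 45 cm
11–15 s: |-8| × 4 = 32 cm
Total distance = 137 cm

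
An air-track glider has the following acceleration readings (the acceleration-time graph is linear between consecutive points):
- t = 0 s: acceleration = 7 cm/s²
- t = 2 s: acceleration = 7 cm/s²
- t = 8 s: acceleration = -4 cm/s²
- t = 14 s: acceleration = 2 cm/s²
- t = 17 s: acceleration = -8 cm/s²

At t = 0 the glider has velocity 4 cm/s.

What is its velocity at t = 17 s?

Δv equals the area under the a-t graph; then v = v₀ + Δv.
0–2 s: 7 × 2 = 14 cm/s
2–8 s: ½(7 + -4)(6) = 9 cm/s
8–14 s: ½(-4 + 2)(6) = -6 cm/s
14–17 s: ½(2 + -8)(3) = -9 cm/s
Δv = 8 cm/s, so v(17) = 4 + (8) = 12 cm/s.

12 cm/s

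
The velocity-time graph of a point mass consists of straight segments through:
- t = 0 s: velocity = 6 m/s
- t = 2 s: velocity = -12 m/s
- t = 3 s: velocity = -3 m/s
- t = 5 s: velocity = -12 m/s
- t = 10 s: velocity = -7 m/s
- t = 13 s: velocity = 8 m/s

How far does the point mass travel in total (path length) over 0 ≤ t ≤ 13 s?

91.3 m

Distance (not displacement) is the total path length: add the absolute areas under v-t.
0–2 s: v = 0 at t = 2/3 s; triangle areas 2 + 8 = 10 m
2–3 s: |½(-12 + -3)(1)| = 7.5 m
3–5 s: |½(-3 + -12)(2)| = 15 m
5–10 s: |½(-12 + -7)(5)| = 47.5 m
10–13 s: v = 0 at t = 11.4 s; triangle areas 4.9 + 6.4 = 11.3 m
Total distance = 91.3 m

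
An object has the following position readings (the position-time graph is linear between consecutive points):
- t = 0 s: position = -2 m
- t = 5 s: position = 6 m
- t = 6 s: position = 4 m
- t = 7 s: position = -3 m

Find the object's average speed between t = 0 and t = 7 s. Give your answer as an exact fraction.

Average speed = (total path length)/(elapsed time); on a piecewise-linear x-t graph the path length is Σ|Δx|.
0–5 s: |Δx| = |6 − -2| = 8 m
5–6 s: |Δx| = |4 − 6| = 2 m
6–7 s: |Δx| = |-3 − 4| = 7 m
Total path = 17 m; average speed = 17/7 = 17/7 m/s.

17/7 m/s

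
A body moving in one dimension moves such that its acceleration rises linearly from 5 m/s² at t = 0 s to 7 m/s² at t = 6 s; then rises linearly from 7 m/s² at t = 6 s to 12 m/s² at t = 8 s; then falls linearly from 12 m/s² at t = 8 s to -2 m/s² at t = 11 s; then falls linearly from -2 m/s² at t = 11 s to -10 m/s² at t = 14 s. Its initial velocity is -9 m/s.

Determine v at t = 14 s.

Δv equals the area under the a-t graph; then v = v₀ + Δv.
0–6 s: ½(5 + 7)(6) = 36 m/s
6–8 s: ½(7 + 12)(2) = 19 m/s
8–11 s: ½(12 + -2)(3) = 15 m/s
11–14 s: ½(-2 + -10)(3) = -18 m/s
Δv = 52 m/s, so v(14) = -9 + (52) = 43 m/s.

43 m/s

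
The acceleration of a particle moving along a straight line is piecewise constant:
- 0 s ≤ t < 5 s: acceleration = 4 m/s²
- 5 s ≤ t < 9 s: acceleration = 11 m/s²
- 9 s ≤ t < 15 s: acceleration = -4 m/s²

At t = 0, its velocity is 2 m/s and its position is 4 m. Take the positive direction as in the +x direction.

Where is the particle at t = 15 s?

On each constant-a segment, Δv = aΔt and Δx = v₀Δt + ½aΔt²; chain segment to segment.
0–5 s: v starts 2 m/s; Δx = 2·5 + ½·4·5² = 60 m; v ends 22 m/s.
5–9 s: v starts 22 m/s; Δx = 22·4 + ½·11·4² = 176 m; v ends 66 m/s.
9–15 s: v starts 66 m/s; Δx = 66·6 + ½·-4·6² = 324 m; v ends 42 m/s.
x(15) = 4 + Σ Δx = 564 m.

564 m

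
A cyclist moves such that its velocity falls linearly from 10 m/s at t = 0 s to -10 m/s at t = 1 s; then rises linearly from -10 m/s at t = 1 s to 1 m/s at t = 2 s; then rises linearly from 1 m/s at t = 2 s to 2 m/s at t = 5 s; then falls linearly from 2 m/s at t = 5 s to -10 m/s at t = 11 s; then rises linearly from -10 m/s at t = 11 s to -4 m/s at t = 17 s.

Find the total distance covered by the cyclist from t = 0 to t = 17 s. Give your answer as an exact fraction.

Total distance travelled is ∫|v| dt — sum the magnitudes of each area piece.
0–1 s: v = 0 at t = 0.5 s; triangle areas 2.5 + 2.5 = 5 m
1–2 s: v = 0 at t = 21/11 s; triangle areas 50/11 + 1/22 = 101/22 m
2–5 s: |½(1 + 2)(3)| = 4.5 m
5–11 s: v = 0 at t = 6 s; triangle areas 1 + 25 = 26 m
11–17 s: |½(-10 + -4)(6)| = 42 m
Total distance = 903/11 m

903/11 m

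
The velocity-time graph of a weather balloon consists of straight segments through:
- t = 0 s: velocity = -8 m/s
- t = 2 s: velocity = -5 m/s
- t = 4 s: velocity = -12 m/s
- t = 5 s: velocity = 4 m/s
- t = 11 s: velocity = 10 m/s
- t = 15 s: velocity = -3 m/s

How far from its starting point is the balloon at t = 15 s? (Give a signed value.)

Displacement is the signed area under the v-t curve.
0–2 s: ½(-8 + -5)(2) = -13 m
2–4 s: ½(-5 + -12)(2) = -17 m
4–5 s: ½(-12 + 4)(1) = -4 m
5–11 s: ½(4 + 10)(6) = 42 m
11–15 s: ½(10 + -3)(4) = 14 m
Net displacement = 22 m

22 m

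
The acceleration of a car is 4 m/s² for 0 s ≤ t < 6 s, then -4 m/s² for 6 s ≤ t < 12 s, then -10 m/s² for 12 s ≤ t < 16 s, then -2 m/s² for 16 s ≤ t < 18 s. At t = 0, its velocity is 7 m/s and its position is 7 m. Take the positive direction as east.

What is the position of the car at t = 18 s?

113 m

On each constant-a segment, Δv = aΔt and Δx = v₀Δt + ½aΔt²; chain segment to segment.
0–6 s: v starts 7 m/s; Δx = 7·6 + ½·4·6² = 114 m; v ends 31 m/s.
6–12 s: v starts 31 m/s; Δx = 31·6 + ½·-4·6² = 114 m; v ends 7 m/s.
12–16 s: v starts 7 m/s; Δx = 7·4 + ½·-10·4² = -52 m; v ends -33 m/s.
16–18 s: v starts -33 m/s; Δx = -33·2 + ½·-2·2² = -70 m; v ends -37 m/s.
x(18) = 7 + Σ Δx = 113 m.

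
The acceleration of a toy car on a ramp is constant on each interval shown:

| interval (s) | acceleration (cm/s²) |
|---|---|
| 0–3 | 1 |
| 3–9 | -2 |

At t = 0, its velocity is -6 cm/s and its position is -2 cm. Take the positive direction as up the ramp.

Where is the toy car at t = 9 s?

-69.5 cm

On each constant-a segment, Δv = aΔt and Δx = v₀Δt + ½aΔt²; chain segment to segment.
0–3 s: v starts -6 cm/s; Δx = -6·3 + ½·1·3² = -13.5 cm; v ends -3 cm/s.
3–9 s: v starts -3 cm/s; Δx = -3·6 + ½·-2·6² = -54 cm; v ends -15 cm/s.
x(9) = -2 + Σ Δx = -69.5 cm.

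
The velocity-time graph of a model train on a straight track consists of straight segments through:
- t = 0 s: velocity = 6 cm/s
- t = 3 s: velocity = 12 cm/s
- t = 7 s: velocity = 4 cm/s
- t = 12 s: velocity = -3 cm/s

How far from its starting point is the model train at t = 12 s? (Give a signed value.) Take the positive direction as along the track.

Displacement is the signed area under the v-t curve.
0–3 s: ½(6 + 12)(3) = 27 cm
3–7 s: ½(12 + 4)(4) = 32 cm
7–12 s: ½(4 + -3)(5) = 2.5 cm
Net displacement = 61.5 cm

61.5 cm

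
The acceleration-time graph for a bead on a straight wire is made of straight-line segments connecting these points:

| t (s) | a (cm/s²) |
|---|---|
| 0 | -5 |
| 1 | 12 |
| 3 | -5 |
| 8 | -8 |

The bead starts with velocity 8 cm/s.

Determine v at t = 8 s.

Δv equals the area under the a-t graph; then v = v₀ + Δv.
0–1 s: ½(-5 + 12)(1) = 3.5 cm/s
1–3 s: ½(12 + -5)(2) = 7 cm/s
3–8 s: ½(-5 + -8)(5) = -32.5 cm/s
Δv = -22 cm/s, so v(8) = 8 + (-22) = -14 cm/s.

-14 cm/s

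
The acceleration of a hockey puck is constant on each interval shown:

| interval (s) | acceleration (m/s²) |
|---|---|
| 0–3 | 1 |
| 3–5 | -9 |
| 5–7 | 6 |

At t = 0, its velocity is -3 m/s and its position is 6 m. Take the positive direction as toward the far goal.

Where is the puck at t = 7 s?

On each constant-a segment, Δv = aΔt and Δx = v₀Δt + ½aΔt²; chain segment to segment.
0–3 s: v starts -3 m/s; Δx = -3·3 + ½·1·3² = -4.5 m; v ends 0 m/s.
3–5 s: v starts 0 m/s; Δx = 0·2 + ½·-9·2² = -18 m; v ends -18 m/s.
5–7 s: v starts -18 m/s; Δx = -18·2 + ½·6·2² = -24 m; v ends -6 m/s.
x(7) = 6 + Σ Δx = -40.5 m.

-40.5 m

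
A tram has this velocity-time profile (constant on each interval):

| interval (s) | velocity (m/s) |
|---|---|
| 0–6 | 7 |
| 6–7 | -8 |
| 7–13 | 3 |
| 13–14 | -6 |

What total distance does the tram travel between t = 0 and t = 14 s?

74 m

Distance (not displacement) is the total path length: add the absolute areas under v-t.
0–6 s: |7| × 6 = 42 m
6–7 s: |-8| × 1 = 8 m
7–13 s: |3| × 6 = 18 m
13–14 s: |-6| × 1 = 6 m
Total distance = 74 m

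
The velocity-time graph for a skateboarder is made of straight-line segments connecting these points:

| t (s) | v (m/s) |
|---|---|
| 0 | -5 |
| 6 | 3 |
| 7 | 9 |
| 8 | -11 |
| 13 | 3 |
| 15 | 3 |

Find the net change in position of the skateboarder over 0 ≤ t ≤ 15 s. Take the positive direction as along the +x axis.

Displacement is the signed area under the v-t curve.
0–6 s: ½(-5 + 3)(6) = -6 m
6–7 s: ½(3 + 9)(1) = 6 m
7–8 s: ½(9 + -11)(1) = -1 m
8–13 s: ½(-11 + 3)(5) = -20 m
13–15 s: 3 × 2 = 6 m
Net displacement = -15 m

-15 m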